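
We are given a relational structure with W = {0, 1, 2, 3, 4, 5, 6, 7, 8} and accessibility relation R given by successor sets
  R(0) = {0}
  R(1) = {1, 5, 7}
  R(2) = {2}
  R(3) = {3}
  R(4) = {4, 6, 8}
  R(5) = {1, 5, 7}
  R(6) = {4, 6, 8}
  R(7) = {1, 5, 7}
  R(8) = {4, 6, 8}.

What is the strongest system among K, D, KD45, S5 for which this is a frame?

Serial (axiom D): yes — every world has a successor (e.g. 0 R 0).
Euclidean (axiom 5): yes — any two successors of a common world are R-related.
Transitive (axiom 4): yes — every two-step R-path is closed by a direct edge.
Reflexive (axiom T): yes — every world is R-related to itself.
So F validates K, D, KD45, S5. The strongest is S5.

S5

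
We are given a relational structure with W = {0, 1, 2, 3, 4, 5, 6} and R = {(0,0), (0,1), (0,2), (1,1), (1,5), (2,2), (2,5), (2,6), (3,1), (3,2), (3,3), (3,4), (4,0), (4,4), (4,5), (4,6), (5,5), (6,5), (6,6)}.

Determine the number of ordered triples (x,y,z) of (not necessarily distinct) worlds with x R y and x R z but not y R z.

26

Enumerating: (0,1,0), (0,1,2), (0,2,0), (0,2,1), (1,5,1), (2,5,2), (2,5,6), (2,6,2), (3,1,2), (3,1,3), (3,1,4), (3,2,1), … and 14 more.
Total: 26.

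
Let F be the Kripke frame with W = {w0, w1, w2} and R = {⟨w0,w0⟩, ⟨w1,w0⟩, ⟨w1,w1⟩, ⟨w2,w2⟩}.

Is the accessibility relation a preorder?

Reflexive: yes — every world is R-related to itself.
Transitive: yes — every two-step R-path is closed by a direct edge.
So R is a preorder.

Yes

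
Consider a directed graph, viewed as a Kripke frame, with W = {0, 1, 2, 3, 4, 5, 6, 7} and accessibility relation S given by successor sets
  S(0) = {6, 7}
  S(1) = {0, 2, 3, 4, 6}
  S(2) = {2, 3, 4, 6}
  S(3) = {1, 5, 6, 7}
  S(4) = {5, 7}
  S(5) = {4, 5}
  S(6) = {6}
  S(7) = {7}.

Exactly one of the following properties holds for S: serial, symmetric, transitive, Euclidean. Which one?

Serial: yes — every world has a successor (e.g. 0 S 6).
Symmetric: no — 0 S 6 but not 6 S 0.
Transitive: no — 1 S 0 and 0 S 7, but not 1 S 7.
Euclidean: no — 0 S 6 and 0 S 7, but not 6 S 7.
Only serial holds.

serial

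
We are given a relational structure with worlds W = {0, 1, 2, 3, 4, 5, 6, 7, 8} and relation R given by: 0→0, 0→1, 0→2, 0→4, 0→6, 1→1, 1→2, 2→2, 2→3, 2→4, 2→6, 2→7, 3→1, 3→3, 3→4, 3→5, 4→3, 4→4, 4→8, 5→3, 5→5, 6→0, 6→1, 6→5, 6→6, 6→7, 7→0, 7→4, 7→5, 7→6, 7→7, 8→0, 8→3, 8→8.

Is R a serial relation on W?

Yes

Serial: yes — every world has a successor (e.g. 0 R 0).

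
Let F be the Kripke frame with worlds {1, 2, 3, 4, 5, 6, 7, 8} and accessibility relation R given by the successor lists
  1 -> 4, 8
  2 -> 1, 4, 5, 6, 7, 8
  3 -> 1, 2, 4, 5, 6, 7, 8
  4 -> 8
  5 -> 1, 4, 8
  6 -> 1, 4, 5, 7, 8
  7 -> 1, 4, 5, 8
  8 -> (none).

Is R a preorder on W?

Reflexive: no — 1 is not related to itself.
Transitive: yes — every two-step R-path is closed by a direct edge.
So R is not a preorder.

No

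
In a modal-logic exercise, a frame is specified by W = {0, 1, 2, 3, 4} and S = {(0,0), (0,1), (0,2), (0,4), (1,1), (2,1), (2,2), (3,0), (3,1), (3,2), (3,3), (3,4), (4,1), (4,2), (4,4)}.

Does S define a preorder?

Reflexive: yes — every world is S-related to itself.
Transitive: yes — every two-step S-path is closed by a direct edge.
So S is a preorder.

Yes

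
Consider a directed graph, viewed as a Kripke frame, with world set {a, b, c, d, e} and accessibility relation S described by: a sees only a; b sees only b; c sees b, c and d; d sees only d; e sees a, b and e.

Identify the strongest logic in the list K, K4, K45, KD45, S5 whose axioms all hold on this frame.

Transitive (axiom 4): yes — every two-step S-path is closed by a direct edge.
Euclidean (axiom 5): no — c S b and c S d, but not b S d.
Serial (axiom D): yes — every world has a successor (e.g. a S a).
Reflexive (axiom T): yes — every world is S-related to itself.
So F validates K, K4; K45 would additionally require S to be Euclidean. The strongest is K4.

K4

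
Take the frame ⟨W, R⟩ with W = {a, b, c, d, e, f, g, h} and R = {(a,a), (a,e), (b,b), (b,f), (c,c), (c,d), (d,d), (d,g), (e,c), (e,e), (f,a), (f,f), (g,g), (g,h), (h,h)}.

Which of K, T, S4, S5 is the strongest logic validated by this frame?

T

Reflexive (axiom T): yes — every world is R-related to itself.
Transitive (axiom 4): no — a R e and e R c, but not a R c.
Euclidean (axiom 5): no — a R e and a R a, but not e R a.
So F validates K, T; S4 would additionally require R to be transitive. The strongest is T.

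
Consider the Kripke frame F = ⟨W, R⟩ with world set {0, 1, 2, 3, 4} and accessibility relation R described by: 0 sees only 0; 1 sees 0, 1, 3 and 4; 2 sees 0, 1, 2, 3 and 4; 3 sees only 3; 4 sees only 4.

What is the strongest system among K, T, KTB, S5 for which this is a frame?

T

Reflexive (axiom T): yes — every world is R-related to itself.
Symmetric (axiom B): no — 1 R 0 but not 0 R 1.
Euclidean (axiom 5): no — 1 R 0 and 1 R 3, but not 0 R 3.
So F validates K, T; KTB would additionally require R to be symmetric. The strongest is T.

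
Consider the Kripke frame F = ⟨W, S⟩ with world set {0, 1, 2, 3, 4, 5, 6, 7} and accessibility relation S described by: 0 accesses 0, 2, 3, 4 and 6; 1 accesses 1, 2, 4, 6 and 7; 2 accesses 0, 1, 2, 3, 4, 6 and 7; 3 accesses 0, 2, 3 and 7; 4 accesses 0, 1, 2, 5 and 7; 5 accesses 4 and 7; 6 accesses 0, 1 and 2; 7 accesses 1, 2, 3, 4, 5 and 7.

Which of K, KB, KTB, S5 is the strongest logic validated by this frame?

KB

Symmetric (axiom B): yes — every pair in S has its reverse in S.
Reflexive (axiom T): no — 4 is not related to itself.
Euclidean (axiom 5): no — 0 S 3 and 0 S 4, but not 3 S 4.
So F validates K, KB; KTB would additionally require S to be reflexive. The strongest is KB.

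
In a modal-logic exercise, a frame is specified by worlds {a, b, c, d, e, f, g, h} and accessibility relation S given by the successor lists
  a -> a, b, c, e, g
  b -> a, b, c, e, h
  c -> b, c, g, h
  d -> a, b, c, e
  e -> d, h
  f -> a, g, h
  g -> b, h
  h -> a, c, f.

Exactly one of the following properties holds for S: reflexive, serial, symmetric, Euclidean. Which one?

serial

Reflexive: no — d is not related to itself.
Serial: yes — every world has a successor (e.g. a S a).
Symmetric: no — a S c but not c S a.
Euclidean: no — a S b and a S g, but not b S g.
Only serial holds.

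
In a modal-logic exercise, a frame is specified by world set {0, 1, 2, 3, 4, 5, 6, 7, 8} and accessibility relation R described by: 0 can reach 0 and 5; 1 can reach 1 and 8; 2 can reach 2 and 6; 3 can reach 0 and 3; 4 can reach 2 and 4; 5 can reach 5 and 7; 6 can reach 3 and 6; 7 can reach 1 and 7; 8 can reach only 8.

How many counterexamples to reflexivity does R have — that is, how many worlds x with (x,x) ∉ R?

R is reflexive; there are no such worlds.

0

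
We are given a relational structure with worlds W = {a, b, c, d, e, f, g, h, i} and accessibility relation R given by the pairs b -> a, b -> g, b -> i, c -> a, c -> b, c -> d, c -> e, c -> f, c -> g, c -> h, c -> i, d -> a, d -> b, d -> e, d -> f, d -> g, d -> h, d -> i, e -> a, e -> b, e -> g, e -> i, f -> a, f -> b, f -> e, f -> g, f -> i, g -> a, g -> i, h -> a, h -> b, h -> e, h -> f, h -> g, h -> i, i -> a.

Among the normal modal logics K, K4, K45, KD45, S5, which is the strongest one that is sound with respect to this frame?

Transitive (axiom 4): yes — every two-step R-path is closed by a direct edge.
Euclidean (axiom 5): no — b R a and b R g, but not a R g.
Serial (axiom D): no — a has no R-successor.
Reflexive (axiom T): no — a is not related to itself.
So F validates K, K4; K45 would additionally require R to be Euclidean. The strongest is K4.

K4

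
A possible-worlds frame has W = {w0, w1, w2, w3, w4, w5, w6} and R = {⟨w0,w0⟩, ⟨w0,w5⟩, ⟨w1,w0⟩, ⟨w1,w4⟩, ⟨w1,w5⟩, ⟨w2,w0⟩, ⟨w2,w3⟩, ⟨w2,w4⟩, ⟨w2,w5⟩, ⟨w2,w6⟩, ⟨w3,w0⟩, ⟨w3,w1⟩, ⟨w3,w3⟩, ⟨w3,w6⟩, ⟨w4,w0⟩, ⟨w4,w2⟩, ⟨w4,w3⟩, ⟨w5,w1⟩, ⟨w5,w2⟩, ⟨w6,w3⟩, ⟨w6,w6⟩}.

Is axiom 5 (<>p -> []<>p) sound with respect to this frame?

The schema 5 characterises exactly the Euclidean frames.
Euclidean: no — w1 R w0 and w1 R w4, but not w0 R w4.

No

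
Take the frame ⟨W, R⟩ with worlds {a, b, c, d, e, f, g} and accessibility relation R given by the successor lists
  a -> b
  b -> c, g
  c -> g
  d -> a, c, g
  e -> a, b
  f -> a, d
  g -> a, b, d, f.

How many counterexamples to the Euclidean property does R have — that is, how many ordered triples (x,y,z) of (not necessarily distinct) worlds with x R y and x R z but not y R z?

30

Enumerating: (a,b,b), (b,c,c), (b,g,c), (b,g,g), (c,g,g), (d,a,a), (d,a,c), (d,a,g), (d,c,a), (d,c,c), (d,g,c), (d,g,g), … and 18 more.
Total: 30.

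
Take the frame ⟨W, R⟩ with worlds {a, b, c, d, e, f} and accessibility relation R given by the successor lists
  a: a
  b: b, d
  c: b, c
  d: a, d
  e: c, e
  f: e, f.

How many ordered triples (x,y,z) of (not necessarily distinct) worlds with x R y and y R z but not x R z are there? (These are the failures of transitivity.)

Enumerating: (b,d,a), (c,b,d), (e,c,b), (f,e,c).

4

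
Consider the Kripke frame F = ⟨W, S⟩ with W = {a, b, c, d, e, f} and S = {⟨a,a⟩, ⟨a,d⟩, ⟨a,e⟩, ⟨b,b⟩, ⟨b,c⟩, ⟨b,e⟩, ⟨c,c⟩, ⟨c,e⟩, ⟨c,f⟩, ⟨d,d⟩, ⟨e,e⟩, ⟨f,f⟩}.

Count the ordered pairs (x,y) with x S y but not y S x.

6

Enumerating: (a,d), (a,e), (b,c), (b,e), (c,e), (c,f).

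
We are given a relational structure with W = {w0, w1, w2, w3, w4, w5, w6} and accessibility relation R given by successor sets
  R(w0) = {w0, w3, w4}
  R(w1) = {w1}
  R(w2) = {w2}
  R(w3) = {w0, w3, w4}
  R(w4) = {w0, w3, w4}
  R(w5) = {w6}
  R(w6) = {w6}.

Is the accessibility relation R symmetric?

No

Symmetric: no — w5 R w6 but not w6 R w5.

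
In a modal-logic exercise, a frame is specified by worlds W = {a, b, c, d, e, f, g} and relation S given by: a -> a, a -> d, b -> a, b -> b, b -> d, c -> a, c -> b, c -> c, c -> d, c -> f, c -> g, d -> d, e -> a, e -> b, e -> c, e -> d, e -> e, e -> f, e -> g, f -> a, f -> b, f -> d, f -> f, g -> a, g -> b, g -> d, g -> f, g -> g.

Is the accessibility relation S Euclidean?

No

Euclidean: no — b S d and b S a, but not d S a.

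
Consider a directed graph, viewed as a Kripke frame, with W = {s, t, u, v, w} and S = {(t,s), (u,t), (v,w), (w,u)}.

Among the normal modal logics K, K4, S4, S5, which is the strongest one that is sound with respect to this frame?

K

Transitive (axiom 4): no — u S t and t S s, but not u S s.
Reflexive (axiom T): no — s is not related to itself.
Euclidean (axiom 5): no — t S s and t S s, but not s S s.
So F validates K; K4 would additionally require S to be transitive. The strongest is K.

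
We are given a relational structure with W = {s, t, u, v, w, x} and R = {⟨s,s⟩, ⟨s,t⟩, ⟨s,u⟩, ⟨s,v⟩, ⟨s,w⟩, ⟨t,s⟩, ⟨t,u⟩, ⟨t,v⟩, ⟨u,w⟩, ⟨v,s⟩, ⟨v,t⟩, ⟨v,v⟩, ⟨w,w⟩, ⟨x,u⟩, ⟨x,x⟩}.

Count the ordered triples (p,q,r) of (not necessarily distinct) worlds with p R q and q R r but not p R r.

Enumerating: (t,s,t), (t,s,w), (t,u,w), (t,v,t), (v,s,u), (v,s,w), (v,t,u), (x,u,w).

8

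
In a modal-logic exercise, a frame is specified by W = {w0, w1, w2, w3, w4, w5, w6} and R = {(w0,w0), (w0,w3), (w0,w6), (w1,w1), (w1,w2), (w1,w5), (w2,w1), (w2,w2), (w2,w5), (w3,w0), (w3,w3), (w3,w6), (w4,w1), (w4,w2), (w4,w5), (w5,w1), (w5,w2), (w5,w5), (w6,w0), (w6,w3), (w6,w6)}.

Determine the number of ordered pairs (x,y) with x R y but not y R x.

3

Enumerating: (w4,w1), (w4,w2), (w4,w5).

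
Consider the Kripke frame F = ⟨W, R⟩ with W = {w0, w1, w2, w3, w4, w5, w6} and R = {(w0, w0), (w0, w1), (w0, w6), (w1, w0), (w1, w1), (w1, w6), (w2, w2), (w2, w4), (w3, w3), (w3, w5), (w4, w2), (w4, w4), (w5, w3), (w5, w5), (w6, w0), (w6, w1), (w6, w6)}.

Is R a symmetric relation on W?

Symmetric: yes — every pair in R has its reverse in R.

Yes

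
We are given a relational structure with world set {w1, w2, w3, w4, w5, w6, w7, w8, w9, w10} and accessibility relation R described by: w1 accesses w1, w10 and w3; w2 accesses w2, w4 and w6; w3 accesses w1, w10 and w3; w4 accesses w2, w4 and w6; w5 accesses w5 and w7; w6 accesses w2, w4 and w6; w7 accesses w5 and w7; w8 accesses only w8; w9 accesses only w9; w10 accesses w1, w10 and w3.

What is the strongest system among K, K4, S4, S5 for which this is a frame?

S5

Transitive (axiom 4): yes — every two-step R-path is closed by a direct edge.
Reflexive (axiom T): yes — every world is R-related to itself.
Euclidean (axiom 5): yes — any two successors of a common world are R-related.
So F validates K, K4, S4, S5. The strongest is S5.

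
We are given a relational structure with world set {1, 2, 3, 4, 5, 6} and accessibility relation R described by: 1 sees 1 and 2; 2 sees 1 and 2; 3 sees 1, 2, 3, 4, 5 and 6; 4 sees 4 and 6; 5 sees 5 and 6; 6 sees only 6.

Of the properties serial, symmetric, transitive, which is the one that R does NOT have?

Serial: yes — every world has a successor (e.g. 1 R 1).
Symmetric: no — 3 R 1 but not 1 R 3.
Transitive: yes — every two-step R-path is closed by a direct edge.
Only symmetric fails.

symmetric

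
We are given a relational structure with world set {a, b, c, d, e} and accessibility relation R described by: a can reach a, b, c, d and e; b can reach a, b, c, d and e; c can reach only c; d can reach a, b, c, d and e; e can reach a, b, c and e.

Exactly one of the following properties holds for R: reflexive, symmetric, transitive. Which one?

reflexive

Reflexive: yes — every world is R-related to itself.
Symmetric: no — a R c but not c R a.
Transitive: no — e R a and a R d, but not e R d.
Only reflexive holds.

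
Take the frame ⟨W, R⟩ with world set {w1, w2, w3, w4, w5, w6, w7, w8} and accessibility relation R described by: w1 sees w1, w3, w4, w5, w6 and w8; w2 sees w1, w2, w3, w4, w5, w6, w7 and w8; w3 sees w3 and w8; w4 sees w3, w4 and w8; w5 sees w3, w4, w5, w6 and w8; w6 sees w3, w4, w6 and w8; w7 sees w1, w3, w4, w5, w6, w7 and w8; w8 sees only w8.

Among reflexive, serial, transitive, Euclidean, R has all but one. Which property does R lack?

Reflexive: yes — every world is R-related to itself.
Serial: yes — every world has a successor (e.g. w1 R w1).
Transitive: yes — every two-step R-path is closed by a direct edge.
Euclidean: no — w1 R w3 and w1 R w4, but not w3 R w4.
Only Euclidean fails.

Euclidean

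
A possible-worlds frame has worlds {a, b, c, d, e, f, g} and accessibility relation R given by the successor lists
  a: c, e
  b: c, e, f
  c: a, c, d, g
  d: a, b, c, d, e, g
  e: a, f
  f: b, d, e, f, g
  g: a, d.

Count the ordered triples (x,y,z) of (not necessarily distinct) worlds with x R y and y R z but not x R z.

Enumerating: (a,c,a), (a,c,d), (a,c,g), (a,e,a), (a,e,f), (b,c,a), (b,c,d), (b,c,g), (b,e,a), (b,f,b), (b,f,d), (b,f,g), … and 22 more.
Total: 34.

34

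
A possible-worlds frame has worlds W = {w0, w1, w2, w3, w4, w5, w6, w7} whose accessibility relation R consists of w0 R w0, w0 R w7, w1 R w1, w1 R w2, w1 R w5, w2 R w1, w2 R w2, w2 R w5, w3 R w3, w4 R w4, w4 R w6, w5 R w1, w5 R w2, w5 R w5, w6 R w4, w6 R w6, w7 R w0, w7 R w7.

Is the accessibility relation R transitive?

Transitive: yes — every two-step R-path is closed by a direct edge.

Yes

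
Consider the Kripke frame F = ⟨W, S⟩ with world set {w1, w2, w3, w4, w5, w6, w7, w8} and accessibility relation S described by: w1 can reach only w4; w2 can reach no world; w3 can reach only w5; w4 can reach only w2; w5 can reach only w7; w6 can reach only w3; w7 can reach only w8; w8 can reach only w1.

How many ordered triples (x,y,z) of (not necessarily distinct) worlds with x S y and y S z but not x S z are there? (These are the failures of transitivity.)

6

Enumerating: (w1,w4,w2), (w3,w5,w7), (w5,w7,w8), (w6,w3,w5), (w7,w8,w1), (w8,w1,w4).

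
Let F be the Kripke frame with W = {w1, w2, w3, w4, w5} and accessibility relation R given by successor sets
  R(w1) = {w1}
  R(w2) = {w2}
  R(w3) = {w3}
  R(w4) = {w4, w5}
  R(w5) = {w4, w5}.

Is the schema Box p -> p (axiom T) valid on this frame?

Yes

Axiom T corresponds to the accessibility relation being reflexive.
Reflexive: yes — every world is R-related to itself.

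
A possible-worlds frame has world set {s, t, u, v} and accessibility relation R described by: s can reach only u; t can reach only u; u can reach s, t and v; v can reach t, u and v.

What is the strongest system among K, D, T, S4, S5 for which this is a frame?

Serial (axiom D): yes — every world has a successor (e.g. s R u).
Reflexive (axiom T): no — s is not related to itself.
Transitive (axiom 4): no — s R u and u R t, but not s R t.
Euclidean (axiom 5): no — u R s and u R t, but not s R t.
So F validates K, D; T would additionally require R to be reflexive. The strongest is D.

D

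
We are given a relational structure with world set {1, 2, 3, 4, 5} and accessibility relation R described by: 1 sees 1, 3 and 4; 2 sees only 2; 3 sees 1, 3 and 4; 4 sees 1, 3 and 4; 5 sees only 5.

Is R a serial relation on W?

Serial: yes — every world has a successor (e.g. 1 R 1).

Yes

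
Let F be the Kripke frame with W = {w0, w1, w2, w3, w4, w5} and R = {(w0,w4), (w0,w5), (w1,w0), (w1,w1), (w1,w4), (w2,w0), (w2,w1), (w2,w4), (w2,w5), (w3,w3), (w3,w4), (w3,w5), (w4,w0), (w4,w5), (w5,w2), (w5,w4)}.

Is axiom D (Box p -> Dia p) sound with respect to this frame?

Yes

Axiom D corresponds to the accessibility relation being serial.
Serial: yes — every world has a successor (e.g. w0 R w4).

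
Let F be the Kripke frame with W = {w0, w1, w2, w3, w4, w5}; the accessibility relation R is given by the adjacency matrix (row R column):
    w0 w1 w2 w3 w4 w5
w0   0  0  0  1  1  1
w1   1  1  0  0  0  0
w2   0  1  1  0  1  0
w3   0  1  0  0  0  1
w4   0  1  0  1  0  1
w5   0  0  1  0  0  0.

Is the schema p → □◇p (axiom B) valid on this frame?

No

By correspondence theory, B is valid on a frame iff R is symmetric.
Symmetric: no — w0 R w3 but not w3 R w0.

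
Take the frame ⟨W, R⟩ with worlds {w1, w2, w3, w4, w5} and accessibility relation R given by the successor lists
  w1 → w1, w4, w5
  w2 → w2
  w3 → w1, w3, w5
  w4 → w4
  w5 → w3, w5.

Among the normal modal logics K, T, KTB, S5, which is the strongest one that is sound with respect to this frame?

T

Reflexive (axiom T): yes — every world is R-related to itself.
Symmetric (axiom B): no — w1 R w4 but not w4 R w1.
Euclidean (axiom 5): no — w1 R w4 and w1 R w5, but not w4 R w5.
So F validates K, T; KTB would additionally require R to be symmetric. The strongest is T.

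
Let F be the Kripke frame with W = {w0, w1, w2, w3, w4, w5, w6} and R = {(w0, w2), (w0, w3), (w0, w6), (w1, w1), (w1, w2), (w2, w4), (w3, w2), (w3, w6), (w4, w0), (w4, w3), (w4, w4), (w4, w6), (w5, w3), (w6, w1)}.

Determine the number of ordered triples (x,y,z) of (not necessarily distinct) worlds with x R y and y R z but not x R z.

Enumerating: (w0,w2,w4), (w0,w6,w1), (w1,w2,w4), (w2,w4,w0), (w2,w4,w3), (w2,w4,w6), (w3,w2,w4), (w3,w6,w1), (w4,w0,w2), (w4,w3,w2), (w4,w6,w1), (w5,w3,w2), (w5,w3,w6), (w6,w1,w2).

14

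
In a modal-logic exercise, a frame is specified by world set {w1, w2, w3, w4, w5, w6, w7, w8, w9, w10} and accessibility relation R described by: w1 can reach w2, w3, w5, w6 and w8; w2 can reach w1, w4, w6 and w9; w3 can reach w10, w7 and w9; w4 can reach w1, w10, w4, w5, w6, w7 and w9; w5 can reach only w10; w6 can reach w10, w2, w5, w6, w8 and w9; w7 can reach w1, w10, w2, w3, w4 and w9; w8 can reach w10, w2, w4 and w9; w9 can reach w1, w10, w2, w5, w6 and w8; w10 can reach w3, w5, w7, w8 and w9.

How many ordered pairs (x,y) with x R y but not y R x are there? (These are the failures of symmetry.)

Enumerating: (w1,w3), (w1,w5), (w1,w6), (w1,w8), (w2,w4), (w3,w9), (w4,w1), (w4,w10), (w4,w5), (w4,w6), (w4,w9), (w6,w10), … and 9 more.
Total: 21.

21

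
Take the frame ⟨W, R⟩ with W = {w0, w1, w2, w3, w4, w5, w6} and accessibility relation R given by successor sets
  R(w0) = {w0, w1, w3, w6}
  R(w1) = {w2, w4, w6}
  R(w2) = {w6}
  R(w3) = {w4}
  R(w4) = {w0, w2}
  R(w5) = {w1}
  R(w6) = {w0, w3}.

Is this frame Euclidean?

Euclidean: no — w0 R w1 and w0 R w3, but not w1 R w3.

No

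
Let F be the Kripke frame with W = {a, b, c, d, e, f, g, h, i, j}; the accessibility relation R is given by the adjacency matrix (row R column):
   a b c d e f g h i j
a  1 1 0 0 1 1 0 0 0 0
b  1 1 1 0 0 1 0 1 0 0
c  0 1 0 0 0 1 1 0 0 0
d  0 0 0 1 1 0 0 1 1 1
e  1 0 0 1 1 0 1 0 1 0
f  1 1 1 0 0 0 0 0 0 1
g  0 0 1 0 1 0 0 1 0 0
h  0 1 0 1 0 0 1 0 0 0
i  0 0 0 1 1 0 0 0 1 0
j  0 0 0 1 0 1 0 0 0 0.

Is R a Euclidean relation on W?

No

Euclidean: no — a R b and a R e, but not b R e.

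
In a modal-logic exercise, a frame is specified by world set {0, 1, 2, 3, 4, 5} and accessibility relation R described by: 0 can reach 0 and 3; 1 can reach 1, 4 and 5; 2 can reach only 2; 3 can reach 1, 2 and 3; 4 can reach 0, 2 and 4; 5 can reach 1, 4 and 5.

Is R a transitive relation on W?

Transitive: no — 0 R 3 and 3 R 1, but not 0 R 1.

No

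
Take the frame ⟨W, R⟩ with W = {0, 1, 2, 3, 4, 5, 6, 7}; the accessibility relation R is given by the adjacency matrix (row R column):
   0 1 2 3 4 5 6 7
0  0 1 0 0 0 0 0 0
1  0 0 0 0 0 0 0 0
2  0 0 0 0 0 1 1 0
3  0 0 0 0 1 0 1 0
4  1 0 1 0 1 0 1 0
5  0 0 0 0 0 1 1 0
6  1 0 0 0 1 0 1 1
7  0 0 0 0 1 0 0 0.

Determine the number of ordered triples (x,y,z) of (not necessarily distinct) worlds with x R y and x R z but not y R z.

Enumerating: (0,1,1), (2,6,5), (4,0,0), (4,0,2), (4,0,4), (4,0,6), (4,2,0), (4,2,2), (4,2,4), (4,6,2), (5,6,5), (6,0,0), … and 7 more.
Total: 19.

19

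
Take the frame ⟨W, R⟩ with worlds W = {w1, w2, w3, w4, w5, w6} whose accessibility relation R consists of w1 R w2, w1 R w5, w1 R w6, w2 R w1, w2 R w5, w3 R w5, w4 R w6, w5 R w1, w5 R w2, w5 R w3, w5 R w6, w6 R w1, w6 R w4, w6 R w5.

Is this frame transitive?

No

Transitive: no — w1 R w5 and w5 R w3, but not w1 R w3.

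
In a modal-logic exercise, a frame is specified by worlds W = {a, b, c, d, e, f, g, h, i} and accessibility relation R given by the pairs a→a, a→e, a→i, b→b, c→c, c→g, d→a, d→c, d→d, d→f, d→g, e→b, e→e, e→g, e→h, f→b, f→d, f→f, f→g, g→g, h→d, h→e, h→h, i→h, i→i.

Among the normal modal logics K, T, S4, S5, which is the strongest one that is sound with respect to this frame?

Reflexive (axiom T): yes — every world is R-related to itself.
Transitive (axiom 4): no — a R e and e R b, but not a R b.
Euclidean (axiom 5): no — a R e and a R i, but not e R i.
So F validates K, T; S4 would additionally require R to be transitive. The strongest is T.

T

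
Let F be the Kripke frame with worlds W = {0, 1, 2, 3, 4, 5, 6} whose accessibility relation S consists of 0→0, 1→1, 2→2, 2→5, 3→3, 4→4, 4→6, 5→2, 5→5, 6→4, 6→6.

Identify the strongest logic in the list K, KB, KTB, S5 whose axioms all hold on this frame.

Symmetric (axiom B): yes — every pair in S has its reverse in S.
Reflexive (axiom T): yes — every world is S-related to itself.
Euclidean (axiom 5): yes — any two successors of a common world are S-related.
So F validates K, KB, KTB, S5. The strongest is S5.

S5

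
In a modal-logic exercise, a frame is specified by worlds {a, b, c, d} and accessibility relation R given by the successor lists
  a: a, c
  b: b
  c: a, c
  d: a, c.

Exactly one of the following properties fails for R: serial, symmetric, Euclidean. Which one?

symmetric

Serial: yes — every world has a successor (e.g. a R a).
Symmetric: no — d R a but not a R d.
Euclidean: yes — any two successors of a common world are R-related.
Only symmetric fails.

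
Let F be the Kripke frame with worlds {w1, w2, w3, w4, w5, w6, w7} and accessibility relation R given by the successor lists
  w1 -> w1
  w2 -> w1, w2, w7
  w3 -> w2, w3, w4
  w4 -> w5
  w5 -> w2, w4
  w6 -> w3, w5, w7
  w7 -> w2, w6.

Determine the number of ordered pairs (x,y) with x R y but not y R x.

Enumerating: (w2,w1), (w3,w2), (w3,w4), (w5,w2), (w6,w3), (w6,w5).

6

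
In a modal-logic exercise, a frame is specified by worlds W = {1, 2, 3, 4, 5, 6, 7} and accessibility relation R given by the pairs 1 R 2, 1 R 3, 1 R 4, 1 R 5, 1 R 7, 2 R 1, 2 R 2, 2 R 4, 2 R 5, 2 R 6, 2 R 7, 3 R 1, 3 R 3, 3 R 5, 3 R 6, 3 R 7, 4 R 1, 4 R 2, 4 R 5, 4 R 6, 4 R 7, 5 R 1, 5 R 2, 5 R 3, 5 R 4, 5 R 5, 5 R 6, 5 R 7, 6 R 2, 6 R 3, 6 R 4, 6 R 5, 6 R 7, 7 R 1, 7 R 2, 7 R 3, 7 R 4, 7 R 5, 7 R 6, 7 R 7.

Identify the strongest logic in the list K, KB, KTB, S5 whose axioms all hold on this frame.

Symmetric (axiom B): yes — every pair in R has its reverse in R.
Reflexive (axiom T): no — 1 is not related to itself.
Euclidean (axiom 5): no — 1 R 2 and 1 R 3, but not 2 R 3.
So F validates K, KB; KTB would additionally require R to be reflexive. The strongest is KB.

KB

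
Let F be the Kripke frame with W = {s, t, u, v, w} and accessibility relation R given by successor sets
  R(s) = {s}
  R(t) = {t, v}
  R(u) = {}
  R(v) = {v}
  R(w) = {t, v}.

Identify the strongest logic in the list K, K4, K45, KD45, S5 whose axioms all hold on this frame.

Transitive (axiom 4): yes — every two-step R-path is closed by a direct edge.
Euclidean (axiom 5): no — w R v and w R t, but not v R t.
Serial (axiom D): no — u has no R-successor.
Reflexive (axiom T): no — u is not related to itself.
So F validates K, K4; K45 would additionally require R to be Euclidean. The strongest is K4.

K4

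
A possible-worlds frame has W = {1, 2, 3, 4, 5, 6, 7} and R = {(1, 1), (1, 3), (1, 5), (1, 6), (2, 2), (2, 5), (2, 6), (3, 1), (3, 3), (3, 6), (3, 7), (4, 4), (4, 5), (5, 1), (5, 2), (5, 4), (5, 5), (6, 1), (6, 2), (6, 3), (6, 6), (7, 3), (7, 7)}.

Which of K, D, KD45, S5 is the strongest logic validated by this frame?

D

Serial (axiom D): yes — every world has a successor (e.g. 1 R 1).
Euclidean (axiom 5): no — 1 R 3 and 1 R 5, but not 3 R 5.
Transitive (axiom 4): no — 1 R 3 and 3 R 7, but not 1 R 7.
Reflexive (axiom T): yes — every world is R-related to itself.
So F validates K, D; KD45 would additionally require R to be Euclidean and transitive. The strongest is D.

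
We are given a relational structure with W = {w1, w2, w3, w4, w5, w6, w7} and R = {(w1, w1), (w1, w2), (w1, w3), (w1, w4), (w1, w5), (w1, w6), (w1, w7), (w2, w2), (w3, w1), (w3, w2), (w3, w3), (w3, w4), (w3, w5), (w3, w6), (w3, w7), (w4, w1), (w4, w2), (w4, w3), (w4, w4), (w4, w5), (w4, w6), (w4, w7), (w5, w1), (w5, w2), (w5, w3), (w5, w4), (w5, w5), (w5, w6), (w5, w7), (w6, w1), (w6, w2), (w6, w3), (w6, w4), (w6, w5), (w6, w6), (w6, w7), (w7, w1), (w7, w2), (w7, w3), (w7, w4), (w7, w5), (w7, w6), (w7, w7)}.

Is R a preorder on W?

Yes

Reflexive: yes — every world is R-related to itself.
Transitive: yes — every two-step R-path is closed by a direct edge.
So R is a preorder.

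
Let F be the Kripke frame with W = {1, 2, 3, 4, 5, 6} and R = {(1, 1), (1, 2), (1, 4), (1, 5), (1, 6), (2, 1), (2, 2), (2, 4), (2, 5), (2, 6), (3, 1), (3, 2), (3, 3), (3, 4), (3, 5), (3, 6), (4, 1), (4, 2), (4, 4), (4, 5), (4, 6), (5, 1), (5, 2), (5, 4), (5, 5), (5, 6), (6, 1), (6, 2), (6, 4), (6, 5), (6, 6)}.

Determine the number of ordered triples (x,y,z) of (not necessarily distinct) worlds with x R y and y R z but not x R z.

0

R is transitive; there are no such tuples.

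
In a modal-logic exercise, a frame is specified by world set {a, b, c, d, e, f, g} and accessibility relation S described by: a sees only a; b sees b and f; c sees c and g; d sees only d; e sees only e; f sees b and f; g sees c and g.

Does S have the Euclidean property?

Yes

Euclidean: yes — any two successors of a common world are S-related.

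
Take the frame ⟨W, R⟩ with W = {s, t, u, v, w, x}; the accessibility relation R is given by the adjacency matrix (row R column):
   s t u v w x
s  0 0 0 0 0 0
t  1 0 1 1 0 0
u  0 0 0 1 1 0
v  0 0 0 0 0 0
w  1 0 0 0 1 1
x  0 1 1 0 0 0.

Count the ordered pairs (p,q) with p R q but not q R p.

9

Enumerating: (t,s), (t,u), (t,v), (u,v), (u,w), (w,s), (w,x), (x,t), (x,u).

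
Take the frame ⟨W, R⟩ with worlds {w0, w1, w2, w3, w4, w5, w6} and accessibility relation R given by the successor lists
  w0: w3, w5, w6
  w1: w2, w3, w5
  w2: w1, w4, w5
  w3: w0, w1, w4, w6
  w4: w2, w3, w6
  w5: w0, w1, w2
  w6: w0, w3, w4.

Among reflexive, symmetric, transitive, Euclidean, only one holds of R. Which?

Reflexive: no — w0 is not related to itself.
Symmetric: yes — every pair in R has its reverse in R.
Transitive: no — w0 R w3 and w3 R w1, but not w0 R w1.
Euclidean: no — w0 R w3 and w0 R w5, but not w3 R w5.
Only symmetric holds.

symmetric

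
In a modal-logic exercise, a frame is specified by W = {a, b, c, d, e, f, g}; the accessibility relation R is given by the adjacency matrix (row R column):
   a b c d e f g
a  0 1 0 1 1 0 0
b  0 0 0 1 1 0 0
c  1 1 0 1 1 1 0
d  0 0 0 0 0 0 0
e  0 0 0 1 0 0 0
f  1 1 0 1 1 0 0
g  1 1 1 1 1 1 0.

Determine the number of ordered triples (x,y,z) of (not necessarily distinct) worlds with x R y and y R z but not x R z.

R is transitive; there are no such tuples.

0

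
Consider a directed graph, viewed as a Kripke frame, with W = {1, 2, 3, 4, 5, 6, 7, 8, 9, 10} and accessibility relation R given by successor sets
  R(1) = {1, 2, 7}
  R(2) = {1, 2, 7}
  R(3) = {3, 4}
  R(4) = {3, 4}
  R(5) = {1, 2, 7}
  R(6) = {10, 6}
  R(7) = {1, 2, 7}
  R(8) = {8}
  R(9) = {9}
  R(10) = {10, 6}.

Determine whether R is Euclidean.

Euclidean: yes — any two successors of a common world are R-related.

Yes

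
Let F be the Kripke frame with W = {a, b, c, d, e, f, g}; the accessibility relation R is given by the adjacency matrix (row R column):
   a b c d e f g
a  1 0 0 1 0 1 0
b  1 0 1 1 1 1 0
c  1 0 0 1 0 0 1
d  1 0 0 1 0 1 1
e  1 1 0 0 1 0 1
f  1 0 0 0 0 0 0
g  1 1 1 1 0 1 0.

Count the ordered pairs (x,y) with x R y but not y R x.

Enumerating: (b,a), (b,c), (b,d), (b,f), (c,a), (c,d), (d,f), (e,a), (e,g), (g,a), (g,b), (g,f).

12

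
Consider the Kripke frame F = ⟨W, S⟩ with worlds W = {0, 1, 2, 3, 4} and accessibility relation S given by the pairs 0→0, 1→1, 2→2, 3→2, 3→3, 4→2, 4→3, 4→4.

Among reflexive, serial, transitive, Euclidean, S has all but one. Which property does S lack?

Reflexive: yes — every world is S-related to itself.
Serial: yes — every world has a successor (e.g. 0 S 0).
Transitive: yes — every two-step S-path is closed by a direct edge.
Euclidean: no — 4 S 2 and 4 S 3, but not 2 S 3.
Only Euclidean fails.

Euclidean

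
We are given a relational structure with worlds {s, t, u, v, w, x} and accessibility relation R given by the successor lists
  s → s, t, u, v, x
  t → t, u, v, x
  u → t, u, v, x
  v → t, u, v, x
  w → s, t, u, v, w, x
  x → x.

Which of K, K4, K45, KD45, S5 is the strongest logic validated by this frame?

Transitive (axiom 4): yes — every two-step R-path is closed by a direct edge.
Euclidean (axiom 5): no — s R x and s R t, but not x R t.
Serial (axiom D): yes — every world has a successor (e.g. s R s).
Reflexive (axiom T): yes — every world is R-related to itself.
So F validates K, K4; K45 would additionally require R to be Euclidean. The strongest is K4.

K4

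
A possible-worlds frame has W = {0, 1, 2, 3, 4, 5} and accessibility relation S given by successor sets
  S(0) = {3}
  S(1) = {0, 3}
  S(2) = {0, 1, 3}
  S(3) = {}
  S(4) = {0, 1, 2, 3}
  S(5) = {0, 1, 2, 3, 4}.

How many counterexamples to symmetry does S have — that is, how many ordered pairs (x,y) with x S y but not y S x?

Enumerating: (0,3), (1,0), (1,3), (2,0), (2,1), (2,3), (4,0), (4,1), (4,2), (4,3), (5,0), (5,1), (5,2), (5,3), (5,4).

15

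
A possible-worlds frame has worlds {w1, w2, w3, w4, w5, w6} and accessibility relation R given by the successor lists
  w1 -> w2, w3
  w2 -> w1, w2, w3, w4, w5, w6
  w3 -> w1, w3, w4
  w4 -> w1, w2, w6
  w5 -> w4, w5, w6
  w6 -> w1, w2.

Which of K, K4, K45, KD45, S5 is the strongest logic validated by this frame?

Transitive (axiom 4): no — w1 R w2 and w2 R w4, but not w1 R w4.
Euclidean (axiom 5): no — w1 R w3 and w1 R w2, but not w3 R w2.
Serial (axiom D): yes — every world has a successor (e.g. w1 R w2).
Reflexive (axiom T): no — w1 is not related to itself.
So F validates K; K4 would additionally require R to be transitive. The strongest is K.

K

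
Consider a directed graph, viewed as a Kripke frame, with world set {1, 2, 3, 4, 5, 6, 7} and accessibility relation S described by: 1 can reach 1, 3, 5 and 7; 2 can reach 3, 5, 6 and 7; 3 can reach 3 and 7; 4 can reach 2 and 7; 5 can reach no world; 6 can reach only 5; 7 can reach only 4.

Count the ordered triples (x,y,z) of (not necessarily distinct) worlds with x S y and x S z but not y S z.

30

Enumerating: (1,3,1), (1,3,5), (1,5,1), (1,5,3), (1,5,5), (1,5,7), (1,7,1), (1,7,3), (1,7,5), (1,7,7), (2,3,5), (2,3,6), … and 18 more.
Total: 30.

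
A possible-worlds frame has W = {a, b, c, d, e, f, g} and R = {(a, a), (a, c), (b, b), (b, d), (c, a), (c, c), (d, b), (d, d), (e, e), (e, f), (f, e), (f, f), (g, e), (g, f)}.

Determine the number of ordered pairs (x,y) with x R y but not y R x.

Enumerating: (g,e), (g,f).

2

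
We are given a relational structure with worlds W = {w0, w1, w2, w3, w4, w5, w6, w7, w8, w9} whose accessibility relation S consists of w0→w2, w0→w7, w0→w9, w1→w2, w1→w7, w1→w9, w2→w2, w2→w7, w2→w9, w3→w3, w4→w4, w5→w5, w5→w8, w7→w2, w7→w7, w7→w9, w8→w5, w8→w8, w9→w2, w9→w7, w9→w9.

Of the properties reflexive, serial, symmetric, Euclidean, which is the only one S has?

Euclidean

Reflexive: no — w0 is not related to itself.
Serial: no — w6 has no S-successor.
Symmetric: no — w0 S w2 but not w2 S w0.
Euclidean: yes — any two successors of a common world are S-related.
Only Euclidean holds.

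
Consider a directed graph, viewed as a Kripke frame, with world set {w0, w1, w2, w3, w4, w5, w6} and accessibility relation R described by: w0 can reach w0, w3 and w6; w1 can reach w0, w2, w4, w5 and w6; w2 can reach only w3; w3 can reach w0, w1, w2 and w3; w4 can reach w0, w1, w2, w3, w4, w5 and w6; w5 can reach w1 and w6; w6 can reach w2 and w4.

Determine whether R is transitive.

Transitive: no — w0 R w3 and w3 R w1, but not w0 R w1.

No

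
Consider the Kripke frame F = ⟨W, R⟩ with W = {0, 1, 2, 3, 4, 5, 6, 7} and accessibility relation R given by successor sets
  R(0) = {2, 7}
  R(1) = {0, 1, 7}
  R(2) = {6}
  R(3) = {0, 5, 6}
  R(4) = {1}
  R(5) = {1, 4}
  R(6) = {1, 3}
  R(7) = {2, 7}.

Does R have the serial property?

Yes

Serial: yes — every world has a successor (e.g. 0 R 2).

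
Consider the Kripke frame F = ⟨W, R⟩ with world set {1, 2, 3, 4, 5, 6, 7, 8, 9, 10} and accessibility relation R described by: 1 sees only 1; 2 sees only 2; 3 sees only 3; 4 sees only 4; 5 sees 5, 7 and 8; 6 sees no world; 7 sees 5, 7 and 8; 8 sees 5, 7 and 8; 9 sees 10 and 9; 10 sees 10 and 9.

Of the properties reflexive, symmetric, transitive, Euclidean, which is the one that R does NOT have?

reflexive

Reflexive: no — 6 is not related to itself.
Symmetric: yes — every pair in R has its reverse in R.
Transitive: yes — every two-step R-path is closed by a direct edge.
Euclidean: yes — any two successors of a common world are R-related.
Only reflexive fails.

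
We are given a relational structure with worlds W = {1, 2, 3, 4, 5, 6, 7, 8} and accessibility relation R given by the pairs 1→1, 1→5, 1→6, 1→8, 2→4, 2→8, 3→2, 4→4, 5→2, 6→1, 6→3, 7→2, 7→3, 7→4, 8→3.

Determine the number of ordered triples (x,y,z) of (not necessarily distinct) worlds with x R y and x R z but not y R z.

26

Enumerating: (1,5,1), (1,5,5), (1,5,6), (1,5,8), (1,6,5), (1,6,6), (1,6,8), (1,8,1), (1,8,5), (1,8,6), (1,8,8), (2,4,8), … and 14 more.
Total: 26.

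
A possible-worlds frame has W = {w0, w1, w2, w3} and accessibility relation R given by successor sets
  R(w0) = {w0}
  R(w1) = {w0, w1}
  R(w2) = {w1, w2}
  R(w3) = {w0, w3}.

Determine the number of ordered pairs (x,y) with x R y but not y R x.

Enumerating: (w1,w0), (w2,w1), (w3,w0).

3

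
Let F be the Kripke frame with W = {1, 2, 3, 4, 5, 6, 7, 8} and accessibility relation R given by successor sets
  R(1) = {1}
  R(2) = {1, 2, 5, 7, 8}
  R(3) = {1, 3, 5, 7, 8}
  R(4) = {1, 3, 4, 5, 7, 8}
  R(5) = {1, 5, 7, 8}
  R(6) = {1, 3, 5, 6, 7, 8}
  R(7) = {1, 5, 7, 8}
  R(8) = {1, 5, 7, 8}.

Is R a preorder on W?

Reflexive: yes — every world is R-related to itself.
Transitive: yes — every two-step R-path is closed by a direct edge.
So R is a preorder.

Yes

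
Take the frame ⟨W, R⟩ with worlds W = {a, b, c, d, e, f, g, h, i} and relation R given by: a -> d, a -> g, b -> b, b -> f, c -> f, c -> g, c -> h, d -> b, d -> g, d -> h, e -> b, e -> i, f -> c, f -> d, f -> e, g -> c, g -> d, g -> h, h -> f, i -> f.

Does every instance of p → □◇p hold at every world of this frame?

The schema B characterises exactly the symmetric frames.
Symmetric: no — a R d but not d R a.

No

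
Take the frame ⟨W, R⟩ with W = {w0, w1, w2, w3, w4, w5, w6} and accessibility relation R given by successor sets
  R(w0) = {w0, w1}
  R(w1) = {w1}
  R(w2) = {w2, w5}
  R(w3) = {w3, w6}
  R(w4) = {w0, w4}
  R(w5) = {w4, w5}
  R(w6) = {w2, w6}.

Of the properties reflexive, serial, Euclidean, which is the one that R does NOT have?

Euclidean

Reflexive: yes — every world is R-related to itself.
Serial: yes — every world has a successor (e.g. w0 R w0).
Euclidean: no — w0 R w1 and w0 R w0, but not w1 R w0.
Only Euclidean fails.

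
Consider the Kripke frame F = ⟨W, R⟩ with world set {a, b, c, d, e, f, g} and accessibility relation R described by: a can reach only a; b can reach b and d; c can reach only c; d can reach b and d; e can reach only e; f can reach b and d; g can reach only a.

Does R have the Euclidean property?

Yes

Euclidean: yes — any two successors of a common world are R-related.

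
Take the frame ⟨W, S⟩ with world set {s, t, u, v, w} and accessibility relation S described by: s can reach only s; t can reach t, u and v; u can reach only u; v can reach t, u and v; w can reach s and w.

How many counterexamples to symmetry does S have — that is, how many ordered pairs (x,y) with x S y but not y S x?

Enumerating: (t,u), (v,u), (w,s).

3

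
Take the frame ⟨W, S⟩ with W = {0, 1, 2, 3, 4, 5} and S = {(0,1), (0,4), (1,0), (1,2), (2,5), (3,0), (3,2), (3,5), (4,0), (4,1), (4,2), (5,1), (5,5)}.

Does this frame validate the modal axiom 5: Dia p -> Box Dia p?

No

By correspondence theory, 5 is valid on a frame iff S is Euclidean.
Euclidean: no — 0 S 1 and 0 S 4, but not 1 S 4.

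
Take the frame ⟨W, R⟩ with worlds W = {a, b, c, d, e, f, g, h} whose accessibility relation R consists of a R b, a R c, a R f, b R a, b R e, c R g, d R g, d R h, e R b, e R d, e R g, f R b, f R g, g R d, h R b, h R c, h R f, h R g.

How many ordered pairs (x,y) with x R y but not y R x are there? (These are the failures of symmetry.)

Enumerating: (a,c), (a,f), (c,g), (d,h), (e,d), (e,g), (f,b), (f,g), (h,b), (h,c), (h,f), (h,g).

12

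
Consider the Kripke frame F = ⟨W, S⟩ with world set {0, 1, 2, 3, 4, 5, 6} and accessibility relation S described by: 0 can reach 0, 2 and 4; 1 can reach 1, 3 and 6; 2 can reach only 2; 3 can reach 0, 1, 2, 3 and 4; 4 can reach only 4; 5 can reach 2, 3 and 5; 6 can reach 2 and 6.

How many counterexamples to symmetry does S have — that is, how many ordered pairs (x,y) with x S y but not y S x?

Enumerating: (0,2), (0,4), (1,6), (3,0), (3,2), (3,4), (5,2), (5,3), (6,2).

9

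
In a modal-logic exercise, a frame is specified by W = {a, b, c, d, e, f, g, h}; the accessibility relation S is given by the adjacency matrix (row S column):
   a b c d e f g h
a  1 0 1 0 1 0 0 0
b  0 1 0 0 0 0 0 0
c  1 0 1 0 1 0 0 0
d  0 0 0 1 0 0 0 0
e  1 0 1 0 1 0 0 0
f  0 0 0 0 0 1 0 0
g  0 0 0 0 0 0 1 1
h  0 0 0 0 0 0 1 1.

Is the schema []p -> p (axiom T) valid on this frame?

Axiom T corresponds to the accessibility relation being reflexive.
Reflexive: yes — every world is S-related to itself.

Yes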